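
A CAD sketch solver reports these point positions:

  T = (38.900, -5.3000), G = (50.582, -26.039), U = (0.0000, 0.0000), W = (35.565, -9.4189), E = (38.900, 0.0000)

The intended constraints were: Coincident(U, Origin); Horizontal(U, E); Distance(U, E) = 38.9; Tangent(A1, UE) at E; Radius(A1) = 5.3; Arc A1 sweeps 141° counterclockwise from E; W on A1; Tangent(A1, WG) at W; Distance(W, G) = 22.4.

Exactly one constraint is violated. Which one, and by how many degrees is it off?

Tangent(A1, WG) at W — off by 8.90°.

U = (0.00, 0.00) ✓; U.y = 0.00, E.y = 0.00 ✓; |UE| = 38.90 ✓; ∠(TE, EU) = 90.00° ✓; |TE| = 5.300 ✓; bearing(T→W) − bearing(T→E) = 141.0° ✓; |TW| = 5.300 ✓; ∠(TW, WG) = 98.90° ✗; |WG| = 22.40 ✓.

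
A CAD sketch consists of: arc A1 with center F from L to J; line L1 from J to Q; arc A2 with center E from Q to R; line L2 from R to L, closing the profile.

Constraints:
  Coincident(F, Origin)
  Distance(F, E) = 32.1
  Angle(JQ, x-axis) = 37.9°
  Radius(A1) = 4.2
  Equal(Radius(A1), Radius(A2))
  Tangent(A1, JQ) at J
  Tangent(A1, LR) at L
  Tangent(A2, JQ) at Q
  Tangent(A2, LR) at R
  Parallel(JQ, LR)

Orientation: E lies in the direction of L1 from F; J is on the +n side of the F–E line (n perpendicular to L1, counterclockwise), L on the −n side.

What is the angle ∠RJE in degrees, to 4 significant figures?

7.210°

Tangency of A1 to both parallel lines with radius 4.2 puts J and L at F ± 4.2·n: J = (-2.580, 3.314), L = (2.580, -3.314). Equal radii place Q and R the same way about E: Q = E + 4.2·n = (22.75, 23.03), R = E − 4.2·n = (27.91, 16.40). Then cos ∠RJE = JR·JE / (|JR||JE|), giving 7.210°.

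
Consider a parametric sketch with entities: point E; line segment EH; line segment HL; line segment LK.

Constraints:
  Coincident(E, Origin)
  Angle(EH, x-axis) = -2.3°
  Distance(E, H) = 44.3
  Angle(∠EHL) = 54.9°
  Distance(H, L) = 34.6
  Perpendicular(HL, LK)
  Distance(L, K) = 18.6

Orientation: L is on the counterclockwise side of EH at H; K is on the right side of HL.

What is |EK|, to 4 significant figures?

55.60

E is at the origin; EH runs at -2.3° with length 44.3, so H = 44.3·(cos -2.3°, sin -2.3°) = (44.26, -1.778). ∠EHL = 54.9°, so HL runs at -2.3° + (180° − 54.9°) = 122.8° from the x-axis; with |HL| = 34.6, L = H + 34.6·(cos 122.8°, sin 122.8°) = (25.52, 27.31). HL ⟂ LK; with |LK| = 18.6 on the right of HL, K = L + 18.6·(0.8406, 0.5417) = (41.16, 37.38). Then |EK| = |K − E| = 55.60.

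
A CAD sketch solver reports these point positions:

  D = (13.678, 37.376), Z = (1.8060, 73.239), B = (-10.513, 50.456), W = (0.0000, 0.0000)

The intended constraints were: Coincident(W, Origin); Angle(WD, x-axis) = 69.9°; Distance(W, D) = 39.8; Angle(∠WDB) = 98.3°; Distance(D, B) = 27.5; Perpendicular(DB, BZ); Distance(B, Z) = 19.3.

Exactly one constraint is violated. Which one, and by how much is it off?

Distance(B, Z) = 19.3 — off by 6.60.

W = (0.00, 0.00) ✓; WD at 69.90° ✓; |WD| = 39.80 ✓; ∠WDB = 98.30° ✓; |DB| = 27.50 ✓; ∠(DB, BZ) = 90.00° ✓; |BZ| = 25.90 ✗.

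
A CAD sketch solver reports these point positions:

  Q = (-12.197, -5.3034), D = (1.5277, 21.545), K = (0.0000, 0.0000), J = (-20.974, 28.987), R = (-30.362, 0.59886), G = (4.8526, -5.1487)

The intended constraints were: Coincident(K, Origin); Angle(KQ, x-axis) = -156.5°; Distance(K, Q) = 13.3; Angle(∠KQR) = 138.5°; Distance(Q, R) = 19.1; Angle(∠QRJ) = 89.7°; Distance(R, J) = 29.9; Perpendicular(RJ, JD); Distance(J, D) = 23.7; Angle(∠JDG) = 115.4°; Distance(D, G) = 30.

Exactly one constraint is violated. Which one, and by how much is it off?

Distance(D, G) = 30 — off by 3.10.

K = (0.00, 0.00) ✓; KQ at -156.5° ✓; |KQ| = 13.30 ✓; ∠KQR = 138.5° ✓; |QR| = 19.10 ✓; ∠QRJ = 89.70° ✓; |RJ| = 29.90 ✓; ∠(RJ, JD) = 90.00° ✓; |JD| = 23.70 ✓; ∠JDG = 115.4° ✓; |DG| = 26.90 ✗.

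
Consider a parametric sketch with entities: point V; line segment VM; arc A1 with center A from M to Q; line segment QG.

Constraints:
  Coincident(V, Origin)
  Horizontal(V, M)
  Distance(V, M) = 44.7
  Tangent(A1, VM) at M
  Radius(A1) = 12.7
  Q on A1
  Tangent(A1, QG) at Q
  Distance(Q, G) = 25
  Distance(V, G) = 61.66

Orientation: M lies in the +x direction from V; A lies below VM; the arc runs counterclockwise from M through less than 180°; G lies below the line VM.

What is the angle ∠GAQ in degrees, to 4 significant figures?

63.07°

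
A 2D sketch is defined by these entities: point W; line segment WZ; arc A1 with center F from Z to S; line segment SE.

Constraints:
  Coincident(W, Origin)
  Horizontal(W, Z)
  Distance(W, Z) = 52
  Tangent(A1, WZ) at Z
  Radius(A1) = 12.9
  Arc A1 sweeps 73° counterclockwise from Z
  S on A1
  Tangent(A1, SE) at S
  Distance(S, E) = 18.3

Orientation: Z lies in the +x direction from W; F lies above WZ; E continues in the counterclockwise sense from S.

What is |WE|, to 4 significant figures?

74.60

W is at the origin; W and Z share the same y with |WZ| = 52.0 and Z on the +x side, so Z = (52.00, 0.000). The tangent condition forces FZ to be normal to WZ, so F = Z + (0, 12.9) = (52.00, 12.90). On A1, Z sits at bearing -90° from F; a 73° counterclockwise sweep puts S at bearing -17°, so S = F + 12.9·(cos -17°, sin -17°) = (64.34, 9.128). Since A1 is tangent to SE there, FS ⟂ SE, so SE runs along (−sin -17°, cos -17°); with |SE| = 18.3, E = (69.69, 26.63). Then |WE| = |E − W| = 74.60.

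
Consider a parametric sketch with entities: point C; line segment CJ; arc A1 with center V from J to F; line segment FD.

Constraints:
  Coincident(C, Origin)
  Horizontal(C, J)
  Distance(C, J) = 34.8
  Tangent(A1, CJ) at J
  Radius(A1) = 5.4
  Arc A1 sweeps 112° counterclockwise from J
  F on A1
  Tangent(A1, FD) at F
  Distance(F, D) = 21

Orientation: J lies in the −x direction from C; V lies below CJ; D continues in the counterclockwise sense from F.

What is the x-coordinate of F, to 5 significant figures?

-39.807

The tangent condition forces VJ to be normal to CJ, so V = J + (0, -5.4) = (-34.800, -5.4000). On A1, J sits at bearing 90° from V; a 112° counterclockwise sweep puts F at bearing 202°, so F = V + 5.4·(cos 202°, sin 202°) = (-39.807, -7.4229). So F.x = -39.807.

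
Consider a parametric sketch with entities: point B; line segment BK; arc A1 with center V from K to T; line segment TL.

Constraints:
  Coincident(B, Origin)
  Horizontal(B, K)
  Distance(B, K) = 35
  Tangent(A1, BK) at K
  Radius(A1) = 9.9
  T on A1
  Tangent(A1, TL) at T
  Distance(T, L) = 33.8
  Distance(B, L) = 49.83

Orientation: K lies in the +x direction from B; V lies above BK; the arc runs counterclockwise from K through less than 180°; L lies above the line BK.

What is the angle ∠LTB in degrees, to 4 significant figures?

75.72°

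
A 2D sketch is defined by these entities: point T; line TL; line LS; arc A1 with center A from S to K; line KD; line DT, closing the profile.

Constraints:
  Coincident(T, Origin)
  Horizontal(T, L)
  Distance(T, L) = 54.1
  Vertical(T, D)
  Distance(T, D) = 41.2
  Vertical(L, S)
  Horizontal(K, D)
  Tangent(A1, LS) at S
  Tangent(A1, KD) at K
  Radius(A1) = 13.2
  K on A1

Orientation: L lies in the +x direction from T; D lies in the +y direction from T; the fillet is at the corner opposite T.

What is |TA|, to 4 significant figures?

49.57

T is at the origin; TL is horizontal with |TL| = 54.1 and L on the +x side, so L = (54.10, 0.000). TD is vertical with |TD| = 41.2 and D on the +y side, so D = (0.000, 41.20). The virtual corner opposite T is at (54.10, 41.20). A1 meets LS tangentially, so AS is at right angles to LS and the tangent condition forces AK to be normal to KD, with radius 13.2, so the center A sits 13.2 in from both sides at A = (40.90, 28.00). Then |TA| = |A − T| = 49.57.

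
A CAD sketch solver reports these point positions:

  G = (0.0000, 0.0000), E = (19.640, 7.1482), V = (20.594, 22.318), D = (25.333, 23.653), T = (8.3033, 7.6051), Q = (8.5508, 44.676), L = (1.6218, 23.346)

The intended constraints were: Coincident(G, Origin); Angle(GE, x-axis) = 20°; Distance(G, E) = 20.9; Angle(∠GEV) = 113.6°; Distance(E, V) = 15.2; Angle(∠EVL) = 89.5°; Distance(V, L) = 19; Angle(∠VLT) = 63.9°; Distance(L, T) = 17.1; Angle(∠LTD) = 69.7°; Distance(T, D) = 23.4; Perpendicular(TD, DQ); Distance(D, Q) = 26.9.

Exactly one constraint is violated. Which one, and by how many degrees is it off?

Perpendicular(TD, DQ) — off by 4.70°.

G = (0.00, 0.00) ✓; GE at 20.00° ✓; |GE| = 20.90 ✓; ∠GEV = 113.6° ✓; |EV| = 15.20 ✓; ∠EVL = 89.50° ✓; |VL| = 19.00 ✓; ∠VLT = 63.90° ✓; |LT| = 17.10 ✓; ∠LTD = 69.70° ✓; |TD| = 23.40 ✓; ∠(TD, DQ) = 85.30° ✗; |DQ| = 26.90 ✓.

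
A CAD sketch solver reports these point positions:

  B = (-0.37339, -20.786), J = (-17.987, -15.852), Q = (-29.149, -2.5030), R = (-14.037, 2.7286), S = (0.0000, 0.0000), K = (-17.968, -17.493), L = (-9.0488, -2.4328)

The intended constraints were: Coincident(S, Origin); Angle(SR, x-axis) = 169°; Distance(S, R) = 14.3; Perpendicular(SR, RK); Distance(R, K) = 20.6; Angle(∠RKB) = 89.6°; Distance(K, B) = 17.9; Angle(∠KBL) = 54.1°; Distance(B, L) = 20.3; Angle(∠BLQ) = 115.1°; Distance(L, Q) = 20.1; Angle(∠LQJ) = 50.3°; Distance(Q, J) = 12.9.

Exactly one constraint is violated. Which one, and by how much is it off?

Distance(Q, J) = 12.9 — off by 4.50.

S = (0.00, 0.00) ✓; SR at 169.0° ✓; |SR| = 14.30 ✓; ∠(SR, RK) = 90.00° ✓; |RK| = 20.60 ✓; ∠RKB = 89.60° ✓; |KB| = 17.90 ✓; ∠KBL = 54.10° ✓; |BL| = 20.30 ✓; ∠BLQ = 115.1° ✓; |LQ| = 20.10 ✓; ∠LQJ = 50.30° ✓; |QJ| = 17.40 ✗.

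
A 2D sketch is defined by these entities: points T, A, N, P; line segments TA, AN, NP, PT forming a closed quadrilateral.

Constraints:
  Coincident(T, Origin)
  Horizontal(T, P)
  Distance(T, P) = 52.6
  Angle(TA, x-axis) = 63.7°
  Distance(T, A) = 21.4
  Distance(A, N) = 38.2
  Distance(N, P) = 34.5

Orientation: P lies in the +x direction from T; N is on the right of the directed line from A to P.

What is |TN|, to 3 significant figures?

28.0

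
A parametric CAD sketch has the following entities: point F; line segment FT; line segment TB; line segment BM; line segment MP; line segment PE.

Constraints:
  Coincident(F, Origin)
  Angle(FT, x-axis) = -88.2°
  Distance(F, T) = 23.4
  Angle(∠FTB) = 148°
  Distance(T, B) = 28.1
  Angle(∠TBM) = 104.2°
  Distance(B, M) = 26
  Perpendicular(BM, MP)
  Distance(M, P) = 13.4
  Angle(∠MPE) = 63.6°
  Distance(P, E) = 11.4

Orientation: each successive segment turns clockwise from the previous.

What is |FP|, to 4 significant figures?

44.35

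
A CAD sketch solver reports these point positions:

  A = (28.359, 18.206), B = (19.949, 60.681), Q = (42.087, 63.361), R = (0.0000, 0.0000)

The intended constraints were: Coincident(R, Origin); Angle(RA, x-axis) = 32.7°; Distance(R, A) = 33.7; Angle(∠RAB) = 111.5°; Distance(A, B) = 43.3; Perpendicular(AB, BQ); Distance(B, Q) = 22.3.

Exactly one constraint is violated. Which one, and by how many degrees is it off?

Perpendicular(AB, BQ) — off by 4.30°.

R = (0.00, 0.00) ✓; RA at 32.70° ✓; |RA| = 33.70 ✓; ∠RAB = 111.5° ✓; |AB| = 43.30 ✓; ∠(AB, BQ) = 94.30° ✗; |BQ| = 22.30 ✓.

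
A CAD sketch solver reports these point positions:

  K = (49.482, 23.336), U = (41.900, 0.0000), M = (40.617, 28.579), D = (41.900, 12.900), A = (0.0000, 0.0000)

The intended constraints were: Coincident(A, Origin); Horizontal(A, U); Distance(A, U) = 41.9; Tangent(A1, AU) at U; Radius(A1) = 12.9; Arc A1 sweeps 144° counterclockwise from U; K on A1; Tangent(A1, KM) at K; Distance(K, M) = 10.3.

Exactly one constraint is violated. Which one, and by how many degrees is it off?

Tangent(A1, KM) at K — off by 5.40°.

A = (0.00, 0.00) ✓; A.y = 0.00, U.y = 0.00 ✓; |AU| = 41.90 ✓; ∠(DU, UA) = 90.00° ✓; |DU| = 12.90 ✓; bearing(D→K) − bearing(D→U) = 144.0° ✓; |DK| = 12.90 ✓; ∠(DK, KM) = 84.60° ✗; |KM| = 10.30 ✓.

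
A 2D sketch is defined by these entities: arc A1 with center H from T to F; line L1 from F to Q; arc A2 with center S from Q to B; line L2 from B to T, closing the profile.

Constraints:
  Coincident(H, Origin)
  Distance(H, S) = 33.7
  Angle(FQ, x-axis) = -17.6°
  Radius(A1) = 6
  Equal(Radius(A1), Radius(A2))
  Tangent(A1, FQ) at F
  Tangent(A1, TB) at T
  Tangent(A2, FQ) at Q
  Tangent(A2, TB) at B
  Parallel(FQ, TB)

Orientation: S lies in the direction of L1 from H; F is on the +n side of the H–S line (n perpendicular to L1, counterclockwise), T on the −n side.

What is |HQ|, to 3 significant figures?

34.2

Tangency of A1 to both parallel lines with radius 6.0 puts F and T at H ± 6.0·n: F = (1.81, 5.72), T = (-1.81, -5.72). Equal radii place Q and B the same way about S: Q = S + 6.0·n = (33.9, -4.47), B = S − 6.0·n = (30.3, -15.9). Then |HQ| = |Q − H| = 34.2.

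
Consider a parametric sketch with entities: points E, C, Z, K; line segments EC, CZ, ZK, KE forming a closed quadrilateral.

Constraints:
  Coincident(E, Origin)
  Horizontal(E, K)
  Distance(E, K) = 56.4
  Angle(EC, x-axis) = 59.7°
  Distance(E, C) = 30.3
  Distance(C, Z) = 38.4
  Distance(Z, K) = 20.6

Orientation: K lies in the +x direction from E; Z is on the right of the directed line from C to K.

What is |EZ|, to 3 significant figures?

37.1

E is at the origin; E and K share the same y with |EK| = 56.4 and K in +x, so K = (56.4, 0). EC runs at 59.7° with |EC| = 30.3, so C = (15.3, 26.2). Z is determined by |CZ| = 38.4 and |ZK| = 20.6 together: it lies at the intersection of circle(C, 38.4) and circle(K, 20.6). With |CK| = 48.7, the foot of the radical line on CK is 35.1 from C and the perpendicular offset is √(38.4² − 35.1²) = 15.5. Taking the right-of-CK solution: Z = (36.6, -5.77).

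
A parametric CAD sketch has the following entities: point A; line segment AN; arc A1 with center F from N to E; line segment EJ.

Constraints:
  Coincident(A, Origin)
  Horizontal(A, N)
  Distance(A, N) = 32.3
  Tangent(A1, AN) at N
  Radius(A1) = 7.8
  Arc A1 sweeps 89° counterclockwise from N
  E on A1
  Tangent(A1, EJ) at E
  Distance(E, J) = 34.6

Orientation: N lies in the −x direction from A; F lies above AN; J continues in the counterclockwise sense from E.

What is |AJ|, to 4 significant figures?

48.55

A is at the origin; A and N share the same y with |AN| = 32.3 and N on the −x side, so N = (-32.30, 0.000). The tangent condition forces FN to be normal to AN, so F = N + (0, 7.8) = (-32.30, 7.800). On A1, N sits at bearing -90° from F; an 89° counterclockwise sweep puts E at bearing -1°, so E = F + 7.8·(cos -1°, sin -1°) = (-24.50, 7.664). A1 meets EJ tangentially, so FE is at right angles to EJ, so EJ runs along (−sin -1°, cos -1°); with |EJ| = 34.6, J = (-23.90, 42.26). Then |AJ| = |J − A| = 48.55.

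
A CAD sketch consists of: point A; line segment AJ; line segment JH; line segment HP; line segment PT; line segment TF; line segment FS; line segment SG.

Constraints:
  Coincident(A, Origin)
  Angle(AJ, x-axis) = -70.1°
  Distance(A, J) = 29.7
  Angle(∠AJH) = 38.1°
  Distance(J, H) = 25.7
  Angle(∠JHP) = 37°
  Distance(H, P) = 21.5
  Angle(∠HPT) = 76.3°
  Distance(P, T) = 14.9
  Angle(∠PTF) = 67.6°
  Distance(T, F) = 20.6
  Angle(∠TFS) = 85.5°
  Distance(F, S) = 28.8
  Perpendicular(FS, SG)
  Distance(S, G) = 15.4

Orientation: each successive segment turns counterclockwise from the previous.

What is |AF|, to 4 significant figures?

19.40

A is at the origin; AJ runs at -70.1° with length 29.7, so J = (10.11, -27.93). ∠AJH = 38.1° gives JH at 71.80° from the x-axis; with |JH| = 25.7, H = (18.14, -3.512). ∠JHP = 37.0° gives HP at -145.2° from the x-axis; with |HP| = 21.5, P = (0.4816, -15.78). ∠HPT = 76.3° gives PT at -41.50° from the x-axis; with |PT| = 14.9, T = (11.64, -25.66). ∠PTF = 67.6° gives TF at 70.90° from the x-axis; with |TF| = 20.6, F = (18.38, -6.190). Then |AF| = |F − A| = 19.40.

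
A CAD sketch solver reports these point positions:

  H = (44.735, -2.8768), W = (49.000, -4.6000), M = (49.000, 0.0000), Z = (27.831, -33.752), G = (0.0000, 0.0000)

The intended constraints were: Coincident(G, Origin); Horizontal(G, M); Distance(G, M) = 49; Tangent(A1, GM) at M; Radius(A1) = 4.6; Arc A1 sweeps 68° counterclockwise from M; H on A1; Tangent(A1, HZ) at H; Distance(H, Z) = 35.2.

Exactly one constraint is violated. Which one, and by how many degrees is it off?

Tangent(A1, HZ) at H — off by 6.70°.

G = (0.00, 0.00) ✓; G.y = 0.00, M.y = 0.00 ✓; |GM| = 49.00 ✓; ∠(WM, MG) = 90.00° ✓; |WM| = 4.600 ✓; bearing(W→H) − bearing(W→M) = 68.00° ✓; |WH| = 4.600 ✓; ∠(WH, HZ) = 96.70° ✗; |HZ| = 35.20 ✓.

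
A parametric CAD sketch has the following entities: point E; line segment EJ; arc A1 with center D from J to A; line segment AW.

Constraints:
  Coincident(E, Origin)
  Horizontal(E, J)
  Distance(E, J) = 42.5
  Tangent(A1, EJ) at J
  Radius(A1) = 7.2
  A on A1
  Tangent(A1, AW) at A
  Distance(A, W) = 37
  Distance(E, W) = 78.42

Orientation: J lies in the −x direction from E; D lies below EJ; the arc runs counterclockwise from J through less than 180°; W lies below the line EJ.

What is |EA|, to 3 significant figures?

48.0

Checks: ∠(DJ, JE) = 90.00° ✓; |DJ| = 7.200 ✓; |DA| = 7.200 ✓; ∠(DA, AW) = 90.00° ✓; |AW| = 37.00 ✓; |EW| = 78.42 ✓.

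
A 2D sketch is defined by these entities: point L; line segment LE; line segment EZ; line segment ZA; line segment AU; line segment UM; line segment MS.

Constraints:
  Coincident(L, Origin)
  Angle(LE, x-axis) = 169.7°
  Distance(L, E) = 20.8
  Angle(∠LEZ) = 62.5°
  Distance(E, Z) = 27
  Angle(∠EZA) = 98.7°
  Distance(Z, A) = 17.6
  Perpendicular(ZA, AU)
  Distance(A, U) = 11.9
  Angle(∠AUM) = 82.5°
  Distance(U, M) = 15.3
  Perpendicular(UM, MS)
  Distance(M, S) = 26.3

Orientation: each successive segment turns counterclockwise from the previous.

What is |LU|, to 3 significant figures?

8.33

L is at the origin; LE runs at 169.7° with length 20.8, so E = (-20.5, 3.72). ∠LEZ = 62.5° gives EZ at -72.8° from the x-axis; with |EZ| = 27.0, Z = (-12.5, -22.1). ∠EZA = 98.7° gives ZA at 8.50° from the x-axis; with |ZA| = 17.6, A = (4.93, -19.5). ZA is perpendicular to AU, so AU runs at 98.5°; with |AU| = 11.9, U = (3.17, -7.70). Then |LU| = |U − L| = 8.33.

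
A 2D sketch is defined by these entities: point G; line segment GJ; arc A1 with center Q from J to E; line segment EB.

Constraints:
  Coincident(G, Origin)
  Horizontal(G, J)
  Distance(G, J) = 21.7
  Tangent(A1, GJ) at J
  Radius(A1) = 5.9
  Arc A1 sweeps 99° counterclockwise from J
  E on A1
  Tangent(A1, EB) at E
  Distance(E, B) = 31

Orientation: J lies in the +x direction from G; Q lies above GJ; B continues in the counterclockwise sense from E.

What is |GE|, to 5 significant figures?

28.360

The tangent condition forces QJ to be normal to GJ, so Q = J + (0, 5.9) = (21.700, 5.9000). On A1, J sits at bearing -90° from Q; a 99° counterclockwise sweep puts E at bearing 9°, so E = Q + 5.9·(cos 9°, sin 9°) = (27.527, 6.8230). Then |GE| = |E − G| = 28.360.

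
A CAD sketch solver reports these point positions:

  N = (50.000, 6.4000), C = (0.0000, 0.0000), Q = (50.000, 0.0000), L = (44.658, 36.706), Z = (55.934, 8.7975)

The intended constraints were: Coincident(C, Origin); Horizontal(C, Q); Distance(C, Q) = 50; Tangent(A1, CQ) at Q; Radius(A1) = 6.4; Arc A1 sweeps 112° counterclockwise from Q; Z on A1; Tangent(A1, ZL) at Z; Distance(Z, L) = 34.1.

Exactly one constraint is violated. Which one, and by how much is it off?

Distance(Z, L) = 34.1 — off by 4.00.

C = (0.00, 0.00) ✓; C.y = 0.00, Q.y = 0.00 ✓; |CQ| = 50.00 ✓; ∠(NQ, QC) = 90.00° ✓; |NQ| = 6.400 ✓; bearing(N→Z) − bearing(N→Q) = 112.0° ✓; |NZ| = 6.400 ✓; ∠(NZ, ZL) = 90.00° ✓; |ZL| = 30.10 ✗.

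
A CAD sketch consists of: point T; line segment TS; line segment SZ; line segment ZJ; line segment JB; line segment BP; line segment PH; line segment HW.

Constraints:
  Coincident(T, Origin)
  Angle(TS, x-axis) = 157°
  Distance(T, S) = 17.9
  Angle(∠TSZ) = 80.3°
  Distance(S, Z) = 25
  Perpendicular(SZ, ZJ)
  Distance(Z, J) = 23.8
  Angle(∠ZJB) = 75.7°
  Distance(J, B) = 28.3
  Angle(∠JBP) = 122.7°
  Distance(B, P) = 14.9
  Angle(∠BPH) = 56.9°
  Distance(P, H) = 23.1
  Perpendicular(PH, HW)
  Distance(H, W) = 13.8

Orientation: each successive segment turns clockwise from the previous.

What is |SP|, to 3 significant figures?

7.61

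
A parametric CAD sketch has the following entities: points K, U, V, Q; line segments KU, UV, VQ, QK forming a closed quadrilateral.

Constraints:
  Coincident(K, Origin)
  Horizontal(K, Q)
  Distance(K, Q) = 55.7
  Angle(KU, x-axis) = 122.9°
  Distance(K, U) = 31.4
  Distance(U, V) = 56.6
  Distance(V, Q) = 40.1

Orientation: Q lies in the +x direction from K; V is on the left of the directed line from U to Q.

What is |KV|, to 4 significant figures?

53.04

K is at the origin; KQ is horizontal with |KQ| = 55.7 and Q in +x, so Q = (55.7, 0). KU runs at 122.9° with |KU| = 31.4, so U = (-17.06, 26.36). V is determined by |UV| = 56.6 and |VQ| = 40.1 together: it lies at the intersection of circle(U, 56.6) and circle(Q, 40.1). With |UQ| = 77.39, the foot of the radical line on UQ is 49.00 from U and the perpendicular offset is √(56.6² − 49.00²) = 28.33. Taking the left-of-UQ solution: V = (38.67, 36.30).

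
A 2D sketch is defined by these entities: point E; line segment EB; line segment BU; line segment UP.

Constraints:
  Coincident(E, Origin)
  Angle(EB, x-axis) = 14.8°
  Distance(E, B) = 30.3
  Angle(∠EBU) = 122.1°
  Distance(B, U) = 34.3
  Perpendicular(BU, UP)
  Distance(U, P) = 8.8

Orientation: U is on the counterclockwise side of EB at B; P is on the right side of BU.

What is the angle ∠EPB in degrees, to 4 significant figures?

19.98°

E is at the origin; EB runs at 14.8° with length 30.3, so B = 30.3·(cos 14.8°, sin 14.8°) = (29.29, 7.740). ∠EBU = 122.1°, so BU runs at 14.8° + (180° − 122.1°) = 72.70° from the x-axis; with |BU| = 34.3, U = B + 34.3·(cos 72.70°, sin 72.70°) = (39.49, 40.49). BU is perpendicular to UP; with |UP| = 8.8 on the right of BU, P = U + 8.8·(0.9548, -0.2974) = (47.90, 37.87). Then cos ∠EPB = PE·PB / (|PE||PB|), giving 19.98°.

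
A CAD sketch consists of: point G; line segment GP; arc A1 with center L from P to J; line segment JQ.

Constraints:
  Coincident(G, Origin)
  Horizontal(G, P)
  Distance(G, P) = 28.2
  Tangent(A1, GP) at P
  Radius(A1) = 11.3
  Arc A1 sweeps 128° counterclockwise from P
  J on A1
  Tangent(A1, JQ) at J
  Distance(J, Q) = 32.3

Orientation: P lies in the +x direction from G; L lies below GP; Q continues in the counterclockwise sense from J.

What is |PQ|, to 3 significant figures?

45.1

G is at the origin; G and P share the same y with |GP| = 28.2 and P on the +x side, so P = (28.2, 0.00). The tangent condition forces LP to be normal to GP, so L = P + (0, -11.3) = (28.2, -11.3). On A1, P sits at bearing 90° from L; a 128° counterclockwise sweep puts J at bearing 218°, so J = L + 11.3·(cos 218°, sin 218°) = (19.3, -18.3). Tangency of A1 to JQ means the radius LJ is perpendicular to JQ, so JQ runs along (−sin 218°, cos 218°); with |JQ| = 32.3, Q = (39.2, -43.7). Then |PQ| = |Q − P| = 45.1.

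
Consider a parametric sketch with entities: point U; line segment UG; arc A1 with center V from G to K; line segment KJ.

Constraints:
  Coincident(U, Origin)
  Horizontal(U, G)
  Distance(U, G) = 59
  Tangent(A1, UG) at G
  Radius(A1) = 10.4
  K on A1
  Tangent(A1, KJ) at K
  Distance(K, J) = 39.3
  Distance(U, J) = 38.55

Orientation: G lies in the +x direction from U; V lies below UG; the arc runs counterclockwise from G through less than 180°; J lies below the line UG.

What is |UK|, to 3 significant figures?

51.8

U is at the origin; U and G share the same y with |UG| = 59.0 and G on the +x side, so G = (59.0, 0.00). The tangent condition forces VG to be normal to UG, so V = G + (0, -10.4) = (59.0, -10.4). Since VK ⟂ KJ (tangency), |VJ| = √(10.4² + 39.3²) = 40.7 regardless of where K sits on A1. So J lies on both circle(U, 38.55) and circle(V, 40.7); the below-UG intersection is J = (23.6, -30.5). K is the foot of the tangent from J: K = (51.7, -2.97).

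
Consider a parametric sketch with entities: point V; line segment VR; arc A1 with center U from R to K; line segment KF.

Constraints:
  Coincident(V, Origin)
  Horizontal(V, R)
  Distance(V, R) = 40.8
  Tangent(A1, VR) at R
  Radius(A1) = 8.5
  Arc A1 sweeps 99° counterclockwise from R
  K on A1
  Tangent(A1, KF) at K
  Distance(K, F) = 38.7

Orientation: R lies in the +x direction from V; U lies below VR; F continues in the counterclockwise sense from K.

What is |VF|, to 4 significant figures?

61.55

On A1, R sits at bearing 90° from U; a 99° counterclockwise sweep puts K at bearing 189°, so K = U + 8.5·(cos 189°, sin 189°) = (32.40, -9.830). Tangency of A1 to KF means the radius UK is perpendicular to KF, so KF runs along (−sin 189°, cos 189°); with |KF| = 38.7, F = (38.46, -48.05). Then |VF| = |F − V| = 61.55.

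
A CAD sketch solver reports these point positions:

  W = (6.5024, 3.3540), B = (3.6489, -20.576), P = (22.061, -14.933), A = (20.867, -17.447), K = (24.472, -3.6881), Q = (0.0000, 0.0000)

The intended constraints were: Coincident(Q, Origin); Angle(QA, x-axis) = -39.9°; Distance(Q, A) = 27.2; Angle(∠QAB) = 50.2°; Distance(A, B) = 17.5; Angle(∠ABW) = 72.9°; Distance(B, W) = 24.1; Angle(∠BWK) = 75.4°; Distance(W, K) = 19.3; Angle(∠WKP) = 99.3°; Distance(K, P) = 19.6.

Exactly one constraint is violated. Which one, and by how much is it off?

Distance(K, P) = 19.6 — off by 8.10.

Q = (0.00, 0.00) ✓; QA at -39.90° ✓; |QA| = 27.20 ✓; ∠QAB = 50.20° ✓; |AB| = 17.50 ✓; ∠ABW = 72.90° ✓; |BW| = 24.10 ✓; ∠BWK = 75.40° ✓; |WK| = 19.30 ✓; ∠WKP = 99.30° ✓; |KP| = 11.50 ✗.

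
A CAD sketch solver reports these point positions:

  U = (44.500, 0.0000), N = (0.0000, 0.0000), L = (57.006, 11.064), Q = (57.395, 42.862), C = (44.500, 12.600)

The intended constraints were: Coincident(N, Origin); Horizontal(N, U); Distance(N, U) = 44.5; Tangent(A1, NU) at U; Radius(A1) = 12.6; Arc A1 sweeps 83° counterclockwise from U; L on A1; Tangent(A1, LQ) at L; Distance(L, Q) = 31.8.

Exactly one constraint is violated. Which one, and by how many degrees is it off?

Tangent(A1, LQ) at L — off by 6.30°.

N = (0.00, 0.00) ✓; N.y = 0.00, U.y = 0.00 ✓; |NU| = 44.50 ✓; ∠(CU, UN) = 90.00° ✓; |CU| = 12.60 ✓; bearing(C→L) − bearing(C→U) = 83.00° ✓; |CL| = 12.60 ✓; ∠(CL, LQ) = 83.70° ✗; |LQ| = 31.80 ✓.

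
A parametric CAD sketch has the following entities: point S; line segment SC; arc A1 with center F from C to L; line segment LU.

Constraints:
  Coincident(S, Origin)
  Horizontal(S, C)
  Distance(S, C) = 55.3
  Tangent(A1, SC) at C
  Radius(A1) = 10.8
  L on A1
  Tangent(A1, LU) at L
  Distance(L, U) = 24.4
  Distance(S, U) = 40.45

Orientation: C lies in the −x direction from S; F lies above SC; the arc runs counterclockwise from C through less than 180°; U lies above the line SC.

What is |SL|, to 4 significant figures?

46.74

Checks: |FL| = 10.80 ✓; ∠(FL, LU) = 90.00° ✓; |LU| = 24.40 ✓; |SU| = 40.45 ✓.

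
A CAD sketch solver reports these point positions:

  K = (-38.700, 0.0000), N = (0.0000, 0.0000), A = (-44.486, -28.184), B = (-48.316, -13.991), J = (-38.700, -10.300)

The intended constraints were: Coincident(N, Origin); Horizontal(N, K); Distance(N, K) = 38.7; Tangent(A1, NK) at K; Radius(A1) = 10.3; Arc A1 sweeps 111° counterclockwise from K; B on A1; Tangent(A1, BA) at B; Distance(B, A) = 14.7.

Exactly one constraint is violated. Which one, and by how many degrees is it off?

Tangent(A1, BA) at B — off by 5.90°.

N = (0.00, 0.00) ✓; N.y = 0.00, K.y = 0.00 ✓; |NK| = 38.70 ✓; ∠(JK, KN) = 90.00° ✓; |JK| = 10.30 ✓; bearing(J→B) − bearing(J→K) = 111.0° ✓; |JB| = 10.30 ✓; ∠(JB, BA) = 95.90° ✗; |BA| = 14.70 ✓.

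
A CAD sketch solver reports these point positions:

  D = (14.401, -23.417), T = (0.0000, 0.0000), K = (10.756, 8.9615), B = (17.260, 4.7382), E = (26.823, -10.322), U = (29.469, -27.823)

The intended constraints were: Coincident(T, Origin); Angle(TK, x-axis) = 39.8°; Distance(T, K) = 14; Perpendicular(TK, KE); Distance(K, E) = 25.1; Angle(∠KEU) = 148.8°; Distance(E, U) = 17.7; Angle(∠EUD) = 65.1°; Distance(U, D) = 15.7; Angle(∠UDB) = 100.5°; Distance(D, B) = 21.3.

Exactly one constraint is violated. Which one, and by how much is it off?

Distance(D, B) = 21.3 — off by 7.00.

T = (0.00, 0.00) ✓; TK at 39.80° ✓; |TK| = 14.00 ✓; ∠(TK, KE) = 90.00° ✓; |KE| = 25.10 ✓; ∠KEU = 148.8° ✓; |EU| = 17.70 ✓; ∠EUD = 65.10° ✓; |UD| = 15.70 ✓; ∠UDB = 100.5° ✓; |DB| = 28.30 ✗.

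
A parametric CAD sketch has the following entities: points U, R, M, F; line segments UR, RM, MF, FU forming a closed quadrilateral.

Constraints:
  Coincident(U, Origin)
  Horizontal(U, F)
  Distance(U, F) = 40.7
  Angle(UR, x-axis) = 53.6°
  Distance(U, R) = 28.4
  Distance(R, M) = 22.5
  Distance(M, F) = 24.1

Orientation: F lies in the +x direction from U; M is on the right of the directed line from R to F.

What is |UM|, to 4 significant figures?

16.61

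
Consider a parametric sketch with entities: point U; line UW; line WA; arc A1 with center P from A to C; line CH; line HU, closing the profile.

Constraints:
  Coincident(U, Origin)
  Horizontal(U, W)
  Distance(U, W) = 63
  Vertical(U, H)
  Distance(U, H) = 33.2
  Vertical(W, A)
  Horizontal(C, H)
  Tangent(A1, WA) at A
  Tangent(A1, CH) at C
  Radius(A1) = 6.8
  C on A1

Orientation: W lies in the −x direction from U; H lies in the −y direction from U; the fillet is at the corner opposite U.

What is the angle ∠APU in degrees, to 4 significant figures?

154.8°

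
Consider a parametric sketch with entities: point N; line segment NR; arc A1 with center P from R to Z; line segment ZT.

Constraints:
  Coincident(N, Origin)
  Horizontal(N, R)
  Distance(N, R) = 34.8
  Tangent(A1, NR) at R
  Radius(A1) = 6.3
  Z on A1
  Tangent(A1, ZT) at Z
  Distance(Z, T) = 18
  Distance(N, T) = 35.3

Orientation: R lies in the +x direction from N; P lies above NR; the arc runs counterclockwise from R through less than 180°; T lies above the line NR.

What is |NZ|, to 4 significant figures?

40.68

N is at the origin; N and R share the same y with |NR| = 34.8 and R on the +x side, so R = (34.80, 0.000). The tangent condition forces PR to be normal to NR, so P = R + (0, 6.3) = (34.80, 6.300). Since PZ ⟂ ZT (tangency), |PT| = √(6.3² + 18.0²) = 19.07 regardless of where Z sits on A1. So T lies on both circle(N, 35.3) and circle(P, 19.07); the above-NR intersection is T = (26.41, 23.42). Z is the foot of the tangent from T: Z = (39.22, 10.79).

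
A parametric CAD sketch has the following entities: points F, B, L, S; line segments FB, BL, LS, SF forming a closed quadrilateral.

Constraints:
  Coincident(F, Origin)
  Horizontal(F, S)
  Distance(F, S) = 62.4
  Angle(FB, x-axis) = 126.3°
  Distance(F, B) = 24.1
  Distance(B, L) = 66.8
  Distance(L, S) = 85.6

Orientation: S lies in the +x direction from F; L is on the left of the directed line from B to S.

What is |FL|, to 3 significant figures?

78.6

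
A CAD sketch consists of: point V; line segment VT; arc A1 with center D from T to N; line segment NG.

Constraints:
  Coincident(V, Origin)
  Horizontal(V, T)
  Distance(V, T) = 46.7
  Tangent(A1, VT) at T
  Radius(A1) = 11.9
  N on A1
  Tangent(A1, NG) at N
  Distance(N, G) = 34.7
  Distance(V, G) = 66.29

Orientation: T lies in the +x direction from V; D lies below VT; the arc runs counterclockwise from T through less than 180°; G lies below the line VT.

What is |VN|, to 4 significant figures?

38.45

Checks: |DN| = 11.90 ✓; ∠(DN, NG) = 90.00° ✓; |NG| = 34.70 ✓; |VG| = 66.29 ✓.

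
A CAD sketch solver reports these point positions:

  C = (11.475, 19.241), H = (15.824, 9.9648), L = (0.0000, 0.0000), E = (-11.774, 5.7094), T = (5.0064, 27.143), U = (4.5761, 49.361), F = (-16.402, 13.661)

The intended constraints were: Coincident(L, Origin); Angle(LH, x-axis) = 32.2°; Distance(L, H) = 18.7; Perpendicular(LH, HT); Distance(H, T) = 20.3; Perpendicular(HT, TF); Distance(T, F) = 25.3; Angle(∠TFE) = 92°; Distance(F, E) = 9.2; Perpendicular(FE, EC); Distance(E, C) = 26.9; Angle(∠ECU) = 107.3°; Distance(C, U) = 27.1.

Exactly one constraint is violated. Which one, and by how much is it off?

Distance(C, U) = 27.1 — off by 3.80.

L = (0.00, 0.00) ✓; LH at 32.20° ✓; |LH| = 18.70 ✓; ∠(LH, HT) = 90.00° ✓; |HT| = 20.30 ✓; ∠(HT, TF) = 90.00° ✓; |TF| = 25.30 ✓; ∠TFE = 92.00° ✓; |FE| = 9.200 ✓; ∠(FE, EC) = 90.00° ✓; |EC| = 26.90 ✓; ∠ECU = 107.3° ✓; |CU| = 30.90 ✗.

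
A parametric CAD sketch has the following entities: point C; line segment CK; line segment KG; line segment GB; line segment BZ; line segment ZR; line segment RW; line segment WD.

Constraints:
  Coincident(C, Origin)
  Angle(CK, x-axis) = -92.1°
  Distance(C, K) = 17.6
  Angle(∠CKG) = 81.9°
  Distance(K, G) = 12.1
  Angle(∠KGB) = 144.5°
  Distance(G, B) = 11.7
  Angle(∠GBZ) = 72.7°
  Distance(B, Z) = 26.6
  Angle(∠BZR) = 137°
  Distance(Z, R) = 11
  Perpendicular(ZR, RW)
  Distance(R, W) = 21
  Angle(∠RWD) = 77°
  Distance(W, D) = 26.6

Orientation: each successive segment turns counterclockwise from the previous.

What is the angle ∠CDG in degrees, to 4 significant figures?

92.69°

C is at the origin; CK runs at -92.1° with length 17.6, so K = (-0.6449, -17.59). ∠CKG = 81.9° gives KG at 6.000° from the x-axis; with |KG| = 12.1, G = (11.39, -16.32). ∠KGB = 144.5° gives GB at 41.50° from the x-axis; with |GB| = 11.7, B = (20.15, -8.571). ∠GBZ = 72.7° gives BZ at 148.8° from the x-axis; with |BZ| = 26.6, Z = (-2.601, 5.209). ∠BZR = 137.0° gives ZR at -168.2° from the x-axis; with |ZR| = 11.0, R = (-13.37, 2.959). ZR is perpendicular to RW, so RW runs at -78.20°; with |RW| = 21.0, W = (-9.074, -17.60). ∠RWD = 77.0° gives WD at 24.80° from the x-axis; with |WD| = 26.6, D = (15.07, -6.439). Then cos ∠CDG = DC·DG / (|DC||DG|), giving 92.69°.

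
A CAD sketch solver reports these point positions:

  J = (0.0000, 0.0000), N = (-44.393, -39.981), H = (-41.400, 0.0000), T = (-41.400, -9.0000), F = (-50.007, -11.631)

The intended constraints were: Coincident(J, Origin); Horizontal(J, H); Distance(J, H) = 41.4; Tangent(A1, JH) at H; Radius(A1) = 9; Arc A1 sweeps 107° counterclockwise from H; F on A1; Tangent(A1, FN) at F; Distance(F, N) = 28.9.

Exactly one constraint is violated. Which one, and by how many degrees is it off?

Tangent(A1, FN) at F — off by 5.80°.

J = (0.00, 0.00) ✓; J.y = 0.00, H.y = 0.00 ✓; |JH| = 41.40 ✓; ∠(TH, HJ) = 90.00° ✓; |TH| = 9.000 ✓; bearing(T→F) − bearing(T→H) = 107.0° ✓; |TF| = 9.000 ✓; ∠(TF, FN) = 95.80° ✗; |FN| = 28.90 ✓.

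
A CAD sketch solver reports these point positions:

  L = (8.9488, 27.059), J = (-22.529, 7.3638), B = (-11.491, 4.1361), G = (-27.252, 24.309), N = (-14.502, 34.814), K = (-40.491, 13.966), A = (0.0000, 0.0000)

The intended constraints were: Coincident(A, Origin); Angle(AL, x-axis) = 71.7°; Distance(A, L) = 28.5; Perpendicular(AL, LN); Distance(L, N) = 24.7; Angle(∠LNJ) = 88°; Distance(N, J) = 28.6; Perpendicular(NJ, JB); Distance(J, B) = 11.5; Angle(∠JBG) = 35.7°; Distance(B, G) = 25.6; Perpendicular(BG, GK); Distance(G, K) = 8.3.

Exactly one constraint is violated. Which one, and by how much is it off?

Distance(G, K) = 8.3 — off by 8.50.

A = (0.00, 0.00) ✓; AL at 71.70° ✓; |AL| = 28.50 ✓; ∠(AL, LN) = 90.00° ✓; |LN| = 24.70 ✓; ∠LNJ = 88.00° ✓; |NJ| = 28.60 ✓; ∠(NJ, JB) = 90.00° ✓; |JB| = 11.50 ✓; ∠JBG = 35.70° ✓; |BG| = 25.60 ✓; ∠(BG, GK) = 90.00° ✓; |GK| = 16.80 ✗.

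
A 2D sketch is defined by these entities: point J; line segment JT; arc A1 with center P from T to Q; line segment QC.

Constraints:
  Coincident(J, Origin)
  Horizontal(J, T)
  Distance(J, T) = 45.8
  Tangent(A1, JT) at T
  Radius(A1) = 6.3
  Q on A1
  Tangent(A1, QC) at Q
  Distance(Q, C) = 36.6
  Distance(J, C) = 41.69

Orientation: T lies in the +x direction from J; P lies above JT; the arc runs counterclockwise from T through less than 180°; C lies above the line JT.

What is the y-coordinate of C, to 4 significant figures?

35.15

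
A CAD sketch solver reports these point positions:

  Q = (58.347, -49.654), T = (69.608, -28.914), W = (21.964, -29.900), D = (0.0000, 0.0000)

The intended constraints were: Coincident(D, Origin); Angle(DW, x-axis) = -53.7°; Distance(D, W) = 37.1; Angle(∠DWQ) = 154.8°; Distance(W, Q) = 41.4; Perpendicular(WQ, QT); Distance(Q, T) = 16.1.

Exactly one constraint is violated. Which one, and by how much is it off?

Distance(Q, T) = 16.1 — off by 7.50.

D = (0.00, 0.00) ✓; DW at -53.70° ✓; |DW| = 37.10 ✓; ∠DWQ = 154.8° ✓; |WQ| = 41.40 ✓; ∠(WQ, QT) = 90.00° ✓; |QT| = 23.60 ✗.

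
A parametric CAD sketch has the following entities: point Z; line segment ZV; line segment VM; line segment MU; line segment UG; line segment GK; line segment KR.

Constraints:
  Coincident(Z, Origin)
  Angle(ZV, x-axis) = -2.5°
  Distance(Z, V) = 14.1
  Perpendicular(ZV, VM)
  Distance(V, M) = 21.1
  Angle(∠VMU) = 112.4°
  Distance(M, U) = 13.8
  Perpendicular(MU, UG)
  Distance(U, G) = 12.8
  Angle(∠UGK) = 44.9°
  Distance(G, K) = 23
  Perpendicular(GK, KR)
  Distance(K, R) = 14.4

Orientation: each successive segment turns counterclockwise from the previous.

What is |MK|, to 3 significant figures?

4.26

Z is at the origin; ZV runs at -2.5° with length 14.1, so V = (14.1, -0.615). The perpendicularity gives VM at right angles to ZV, so VM runs at 87.5°; with |VM| = 21.1, M = (15.0, 20.5). ∠VMU = 112.4° gives MU at 155° from the x-axis; with |MU| = 13.8, U = (2.49, 26.3). MU is perpendicular to UG, so UG runs at -115°; with |UG| = 12.8, G = (-2.90, 14.7). ∠UGK = 44.9° gives GK at 20.2° from the x-axis; with |GK| = 23.0, K = (18.7, 22.6). Then |MK| = |K − M| = 4.26.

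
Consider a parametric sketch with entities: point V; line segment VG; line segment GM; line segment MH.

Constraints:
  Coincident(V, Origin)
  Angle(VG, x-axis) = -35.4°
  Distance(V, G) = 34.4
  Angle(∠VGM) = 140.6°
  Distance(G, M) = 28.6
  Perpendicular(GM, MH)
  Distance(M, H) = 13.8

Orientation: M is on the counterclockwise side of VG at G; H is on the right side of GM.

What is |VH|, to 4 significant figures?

65.69

V is at the origin; VG runs at -35.4° with length 34.4, so G = 34.4·(cos -35.4°, sin -35.4°) = (28.04, -19.93). ∠VGM = 140.6°, so GM runs at -35.4° + (180° − 140.6°) = 4.000° from the x-axis; with |GM| = 28.6, M = G + 28.6·(cos 4.000°, sin 4.000°) = (56.57, -17.93). GM ⟂ MH; with |MH| = 13.8 on the right of GM, H = M + 13.8·(0.06976, -0.9976) = (57.53, -31.70). Then |VH| = |H − V| = 65.69.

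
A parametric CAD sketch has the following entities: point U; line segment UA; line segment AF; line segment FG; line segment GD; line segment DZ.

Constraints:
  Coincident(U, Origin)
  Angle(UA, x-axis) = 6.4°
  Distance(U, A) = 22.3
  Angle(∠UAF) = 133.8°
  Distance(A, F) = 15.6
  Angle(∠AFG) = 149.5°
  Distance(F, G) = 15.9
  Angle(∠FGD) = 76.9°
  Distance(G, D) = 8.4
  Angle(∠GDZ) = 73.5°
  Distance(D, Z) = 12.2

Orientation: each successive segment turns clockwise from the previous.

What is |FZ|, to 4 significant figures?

4.016

∠FGD = 76.9° gives GD at -173.4° from the x-axis; with |GD| = 8.4, D = (31.16, -23.43). ∠GDZ = 73.5° gives DZ at 80.10° from the x-axis; with |DZ| = 12.2, Z = (33.26, -11.42). Then |FZ| = |Z − F| = 4.016.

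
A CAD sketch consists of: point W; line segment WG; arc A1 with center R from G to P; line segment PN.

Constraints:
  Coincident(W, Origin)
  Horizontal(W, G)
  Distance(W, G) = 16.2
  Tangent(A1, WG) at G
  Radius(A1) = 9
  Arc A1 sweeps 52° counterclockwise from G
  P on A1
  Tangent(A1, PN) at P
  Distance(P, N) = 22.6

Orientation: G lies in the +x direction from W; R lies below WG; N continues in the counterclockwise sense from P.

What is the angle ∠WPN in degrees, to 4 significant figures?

72.80°

On A1, G sits at bearing 90° from R; a 52° counterclockwise sweep puts P at bearing 142°, so P = R + 9.0·(cos 142°, sin 142°) = (9.108, -3.459). A1 meets PN tangentially, so RP is at right angles to PN, so PN runs along (−sin 142°, cos 142°); with |PN| = 22.6, N = (-4.806, -21.27). Then cos ∠WPN = PW·PN / (|PW||PN|), giving 72.80°.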